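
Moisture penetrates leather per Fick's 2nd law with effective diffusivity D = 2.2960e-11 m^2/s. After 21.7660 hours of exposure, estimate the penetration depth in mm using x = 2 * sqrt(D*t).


t = 21.7660 hr * 3600 = 78357.6000 s
D * t = 2.2960e-11 * 78357.6000 = 1.7991e-06
x = 2 * sqrt(D*t) = 2 * sqrt(1.7991e-06) = 0.0026826 m = 2.6826 mm


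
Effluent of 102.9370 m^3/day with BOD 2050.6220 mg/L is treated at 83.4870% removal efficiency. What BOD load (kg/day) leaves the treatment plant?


Load_in = volume * conc / 1000 = 102.9370 * 2050.6220 / 1000 = 211.0849 kg/day
Removed = Load_in * eff / 100 = 211.0849 * 83.4870 / 100 = 176.2284 kg/day
Load_out = Load_in - Removed = 211.0849 - 176.2284 = 34.8564 kg/day


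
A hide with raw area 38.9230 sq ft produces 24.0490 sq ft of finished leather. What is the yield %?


Formula: Yield = finished / raw * 100
Substituting: Yield = 24.0490 / 38.9230 * 100
Result: 61.7861 %


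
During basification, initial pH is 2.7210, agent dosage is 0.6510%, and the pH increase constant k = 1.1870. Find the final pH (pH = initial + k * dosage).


Formula: pH_final = pH_initial + k * base_pct
Substituting: pH_final = 2.7210 + 1.1870 * 0.6510
Result: 3.4937


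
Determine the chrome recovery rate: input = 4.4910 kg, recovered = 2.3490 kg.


Formula: Recovery = recovered / input * 100
Substituting: Recovery = 2.3490 / 4.4910 * 100
Result: 52.3046 %


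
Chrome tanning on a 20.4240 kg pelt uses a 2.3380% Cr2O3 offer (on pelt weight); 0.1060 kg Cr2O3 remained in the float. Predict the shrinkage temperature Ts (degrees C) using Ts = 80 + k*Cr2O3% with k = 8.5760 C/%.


Offered = pelt * offer_pct / 100 = 20.4240 * 2.3380 / 100 = 0.4775 kg
Uptake = offered - residual = 0.4775 - 0.1060 = 0.3715 kg
Cr2O3% on pelt = uptake / pelt * 100 = 0.3715 / 20.4240 * 100 = 1.8190 %
Ts = 80 + k * Cr2O3% = 80 + 8.5760 * 1.8190 = 95.5998 C


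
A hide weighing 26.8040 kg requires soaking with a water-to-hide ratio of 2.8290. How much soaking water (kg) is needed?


Formula: Water = hide_weight * ratio
Substituting: Water = 26.8040 * 2.8290
Result: 75.8285 kg


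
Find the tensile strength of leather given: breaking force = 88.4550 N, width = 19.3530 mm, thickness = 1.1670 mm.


Formula: TS = force / (width * thickness)
Substituting: TS = 88.4550 / (19.3530 * 1.1670)
Result: 3.9165 N/mm^2


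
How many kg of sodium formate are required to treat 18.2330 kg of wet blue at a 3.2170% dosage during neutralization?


Formula: Neutralizer = substrate * pct / 100
Substituting: Neutralizer = 18.2330 * 3.2170 / 100
Result: 0.5866 kg


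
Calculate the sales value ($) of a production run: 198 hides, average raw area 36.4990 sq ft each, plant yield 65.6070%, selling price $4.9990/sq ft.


Raw_total = N * avg_area = 198 * 36.4990 = 7226.8020 sq ft
Finished = Raw_total * yield / 100 = 7226.8020 * 65.6070 / 100 = 4741.2880 sq ft
Value = Finished * price = 4741.2880 * 4.9990 = 23701.6987 $


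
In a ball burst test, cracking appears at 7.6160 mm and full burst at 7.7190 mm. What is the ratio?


Formula: Ratio = crack / burst
Substituting: Ratio = 7.6160 / 7.7190
Result: 0.9867


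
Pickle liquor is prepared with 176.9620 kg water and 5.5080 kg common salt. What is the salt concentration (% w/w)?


Formula: Conc = salt / (water + salt) * 100
Substituting: Conc = 5.5080 / (176.9620 + 5.5080) * 100
Result: 3.0186 %


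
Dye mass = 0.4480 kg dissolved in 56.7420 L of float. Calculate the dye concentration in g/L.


Formula: Conc = dye_mass(kg) / volume(L) * 1000
Substituting: Conc = 0.4480 / 56.7420 * 1000
Result: 7.8954 g/L


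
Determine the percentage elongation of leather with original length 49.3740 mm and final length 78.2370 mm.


Formula: Elongation = (Lf - L0) / L0 * 100
Substituting: Elongation = (78.2370 - 49.3740) / 49.3740 * 100
Result: 58.4579 %


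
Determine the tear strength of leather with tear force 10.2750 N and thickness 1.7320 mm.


Formula: Tear strength = force / thickness
Substituting: Tear strength = 10.2750 / 1.7320
Result: 5.9324 N/mm


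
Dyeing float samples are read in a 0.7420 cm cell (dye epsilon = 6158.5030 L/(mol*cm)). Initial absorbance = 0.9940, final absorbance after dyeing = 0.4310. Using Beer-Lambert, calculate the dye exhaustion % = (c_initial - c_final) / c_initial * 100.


c_initial = A_i / (epsilon * l) = 0.9940 / (6158.5030 * 0.7420) = 2.1752e-04 mol/L
c_final = A_f / (epsilon * l) = 0.4310 / (6158.5030 * 0.7420) = 9.4319e-05 mol/L
Exhaustion = (c_initial - c_final) / c_initial * 100 = (2.1752e-04 - 9.4319e-05) / 2.1752e-04 * 100 = 56.6398 %


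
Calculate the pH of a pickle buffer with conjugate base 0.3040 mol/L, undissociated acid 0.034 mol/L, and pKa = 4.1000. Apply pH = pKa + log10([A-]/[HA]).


ratio = [A-] / [HA] = 0.3040 / 0.034 = 8.9412
log10(ratio) = 0.9514
pH = pKa + log10(ratio) = 4.1000 + 0.9514 = 5.0514


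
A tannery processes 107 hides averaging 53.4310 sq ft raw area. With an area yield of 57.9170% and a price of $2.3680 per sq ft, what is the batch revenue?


Raw_total = N * avg_area = 107 * 53.4310 = 5717.1170 sq ft
Finished = Raw_total * yield / 100 = 5717.1170 * 57.9170 / 100 = 3311.1827 sq ft
Value = Finished * price = 3311.1827 * 2.3680 = 7840.8805 $


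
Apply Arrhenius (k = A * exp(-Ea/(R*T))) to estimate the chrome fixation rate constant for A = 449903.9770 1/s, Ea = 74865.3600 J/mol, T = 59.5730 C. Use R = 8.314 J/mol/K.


T_K = T_C + 273.15 = 59.5730 + 273.15 = 332.7230 K
exponent = -Ea / (R * T_K) = -74865.3600 / (8.314 * 332.7230) = -27.0638
k = A * exp(exponent) = 449903.9770 * exp(-27.0638) = 7.9338e-07 1/s


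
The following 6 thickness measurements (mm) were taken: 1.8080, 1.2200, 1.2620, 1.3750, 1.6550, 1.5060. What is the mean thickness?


Formula: Average = sum / n
Substituting: Average = 8.8260 / 6
Result: 1.4710 mm


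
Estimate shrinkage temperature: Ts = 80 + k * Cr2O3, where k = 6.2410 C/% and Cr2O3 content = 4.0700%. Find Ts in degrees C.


Formula: Ts = 80 + k * Cr2O3
Substituting: Ts = 80 + 6.2410 * 4.0700
Result: 105.4009 C


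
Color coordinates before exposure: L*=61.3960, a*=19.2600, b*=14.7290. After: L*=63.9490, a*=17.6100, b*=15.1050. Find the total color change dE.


dL = 2.5530, da = -1.6500, db = 0.3760
dE = sqrt(2.5530^2 + (-1.6500)^2 + 0.3760^2) = 3.0630


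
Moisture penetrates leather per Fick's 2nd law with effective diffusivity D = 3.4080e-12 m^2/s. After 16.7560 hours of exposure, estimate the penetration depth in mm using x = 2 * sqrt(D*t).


t = 16.7560 hr * 3600 = 60321.6000 s
D * t = 3.4080e-12 * 60321.6000 = 2.0558e-07
x = 2 * sqrt(D*t) = 2 * sqrt(2.0558e-07) = 9.0681e-04 m = 0.9068 mm


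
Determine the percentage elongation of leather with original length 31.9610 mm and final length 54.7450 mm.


Formula: Elongation = (Lf - L0) / L0 * 100
Substituting: Elongation = (54.7450 - 31.9610) / 31.9610 * 100
Result: 71.2869 %


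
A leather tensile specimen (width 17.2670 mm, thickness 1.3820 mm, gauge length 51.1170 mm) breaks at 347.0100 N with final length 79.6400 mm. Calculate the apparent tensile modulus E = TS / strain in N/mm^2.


TS = F / (w * t) = 347.0100 / (17.2670 * 1.3820) = 14.5418 N/mm^2
strain = (Lf - L0) / L0 = (79.6400 - 51.1170) / 51.1170 = 0.5580
E = TS / strain = 14.5418 / 0.5580 = 26.0608 N/mm^2


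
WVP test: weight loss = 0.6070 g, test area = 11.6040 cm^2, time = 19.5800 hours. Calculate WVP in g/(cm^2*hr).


Formula: WVP = loss / (area * time)
Substituting: WVP = 0.6070 / (11.6040 * 19.5800)
Result: 0.00267158 g/(cm^2*hr)


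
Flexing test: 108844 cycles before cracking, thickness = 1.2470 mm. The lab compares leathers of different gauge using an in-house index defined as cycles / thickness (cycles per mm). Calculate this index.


Formula: Index = cycles / thickness
Substituting: Index = 108844 / 1.2470
Result: 87284.6832 cycles/mm


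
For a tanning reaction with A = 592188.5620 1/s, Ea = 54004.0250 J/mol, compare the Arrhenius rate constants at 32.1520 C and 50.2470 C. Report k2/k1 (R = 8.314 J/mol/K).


T1 = 32.1520 + 273.15 = 305.3020 K; T2 = 50.2470 + 273.15 = 323.3970 K
k1 = A * exp(-Ea/(R*T1)) = 592188.5620 * exp(-54004.0250/(8.314*305.3020)) = 3.4079e-04 1/s
k2 = A * exp(-Ea/(R*T2)) = 592188.5620 * exp(-54004.0250/(8.314*323.3970)) = 0.0011207 1/s
k2/k1 = 0.0011207 / 3.4079e-04 = 3.2885


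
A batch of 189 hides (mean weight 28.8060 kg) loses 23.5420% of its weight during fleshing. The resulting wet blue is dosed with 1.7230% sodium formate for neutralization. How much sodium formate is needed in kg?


Total_raw = N * avg_wt = 189 * 28.8060 = 5444.3340 kg
Substrate = Total_raw * (1 - loss/100) = 5444.3340 * (1 - 23.5420/100) = 4162.6289 kg
Neutralizer = Substrate * pct / 100 = 4162.6289 * 1.7230 / 100 = 71.7221 kg


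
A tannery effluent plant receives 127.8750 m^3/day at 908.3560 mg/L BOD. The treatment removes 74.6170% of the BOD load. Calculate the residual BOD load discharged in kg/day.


Load_in = volume * conc / 1000 = 127.8750 * 908.3560 / 1000 = 116.1560 kg/day
Removed = Load_in * eff / 100 = 116.1560 * 74.6170 / 100 = 86.6721 kg/day
Load_out = Load_in - Removed = 116.1560 - 86.6721 = 29.4839 kg/day


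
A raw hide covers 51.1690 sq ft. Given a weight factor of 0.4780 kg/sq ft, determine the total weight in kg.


Formula: Weight = area * weight_per_sqft
Substituting: Weight = 51.1690 * 0.4780
Result: 24.4588 kg


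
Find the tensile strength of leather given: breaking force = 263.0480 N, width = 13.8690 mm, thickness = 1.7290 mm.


Formula: TS = force / (width * thickness)
Substituting: TS = 263.0480 / (13.8690 * 1.7290)
Result: 10.9697 N/mm^2


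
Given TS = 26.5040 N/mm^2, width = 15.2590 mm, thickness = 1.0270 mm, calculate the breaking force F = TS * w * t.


Formula: F = TS * w * t
Substituting: F = 26.5040 * 15.2590 * 1.0270
Result: 415.3440 N


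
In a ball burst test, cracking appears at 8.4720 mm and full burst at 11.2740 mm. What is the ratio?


Formula: Ratio = crack / burst
Substituting: Ratio = 8.4720 / 11.2740
Result: 0.7515


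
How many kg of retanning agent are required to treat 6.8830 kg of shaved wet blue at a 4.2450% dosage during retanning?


Formula: Retan = substrate * pct / 100
Substituting: Retan = 6.8830 * 4.2450 / 100
Result: 0.2922 kg


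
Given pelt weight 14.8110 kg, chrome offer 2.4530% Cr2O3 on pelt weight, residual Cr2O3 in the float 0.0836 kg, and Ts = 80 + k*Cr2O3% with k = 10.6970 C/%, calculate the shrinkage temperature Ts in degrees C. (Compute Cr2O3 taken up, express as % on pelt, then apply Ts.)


Offered = pelt * offer_pct / 100 = 14.8110 * 2.4530 / 100 = 0.3633 kg
Uptake = offered - residual = 0.3633 - 0.0836 = 0.2797 kg
Cr2O3% on pelt = uptake / pelt * 100 = 0.2797 / 14.8110 * 100 = 1.8886 %
Ts = 80 + k * Cr2O3% = 80 + 10.6970 * 1.8886 = 100.2019 C


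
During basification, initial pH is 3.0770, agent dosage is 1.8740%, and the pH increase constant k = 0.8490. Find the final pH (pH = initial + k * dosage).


Formula: pH_final = pH_initial + k * base_pct
Substituting: pH_final = 3.0770 + 0.8490 * 1.8740
Result: 4.6680


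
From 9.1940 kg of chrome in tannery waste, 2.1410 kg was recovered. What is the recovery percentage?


Formula: Recovery = recovered / input * 100
Substituting: Recovery = 2.1410 / 9.1940 * 100
Result: 23.2869 %


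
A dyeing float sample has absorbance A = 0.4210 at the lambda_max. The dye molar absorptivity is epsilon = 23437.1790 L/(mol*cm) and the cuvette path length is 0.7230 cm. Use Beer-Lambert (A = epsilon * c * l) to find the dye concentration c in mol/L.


Formula: c = A / (epsilon * l)
Substituting: c = 0.4210 / (23437.1790 * 0.7230)
Result: 2.4845e-05 mol/L


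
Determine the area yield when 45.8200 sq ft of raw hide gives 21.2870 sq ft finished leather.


Formula: Yield = finished / raw * 100
Substituting: Yield = 21.2870 / 45.8200 * 100
Result: 46.4579 %


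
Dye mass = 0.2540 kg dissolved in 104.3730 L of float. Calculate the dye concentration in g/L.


Formula: Conc = dye_mass(kg) / volume(L) * 1000
Substituting: Conc = 0.2540 / 104.3730 * 1000
Result: 2.4336 g/L


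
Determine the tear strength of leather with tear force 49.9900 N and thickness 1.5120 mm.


Formula: Tear strength = force / thickness
Substituting: Tear strength = 49.9900 / 1.5120
Result: 33.0622 N/mm


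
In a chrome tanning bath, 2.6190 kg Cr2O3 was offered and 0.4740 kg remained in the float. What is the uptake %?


Formula: Uptake = (offered - residual) / offered * 100
Substituting: Uptake = (2.6190 - 0.4740) / 2.6190 * 100
Result: 81.9015 %


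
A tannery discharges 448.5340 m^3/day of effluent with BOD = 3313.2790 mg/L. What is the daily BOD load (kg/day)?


Formula: BOD_load = volume * conc / 1000
Substituting: BOD_load = 448.5340 * 3313.2790 / 1000
Result: 1486.1183 kg/day


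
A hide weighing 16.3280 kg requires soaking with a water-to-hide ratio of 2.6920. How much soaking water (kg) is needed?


Formula: Water = hide_weight * ratio
Substituting: Water = 16.3280 * 2.6920
Result: 43.9550 kg


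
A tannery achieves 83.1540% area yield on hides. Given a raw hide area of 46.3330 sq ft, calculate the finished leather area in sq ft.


Formula: finished = raw * yield / 100
Substituting: finished = 46.3330 * 83.1540 / 100
Result: 38.5277 sq ft


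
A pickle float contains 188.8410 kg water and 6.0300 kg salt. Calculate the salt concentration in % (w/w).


Formula: Conc = salt / (water + salt) * 100
Substituting: Conc = 6.0300 / (188.8410 + 6.0300) * 100
Result: 3.0944 %


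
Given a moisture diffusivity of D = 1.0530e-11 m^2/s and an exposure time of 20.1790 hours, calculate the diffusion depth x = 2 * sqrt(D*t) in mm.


t = 20.1790 hr * 3600 = 72644.4000 s
D * t = 1.0530e-11 * 72644.4000 = 7.6495e-07
x = 2 * sqrt(D*t) = 2 * sqrt(7.6495e-07) = 0.00174922 m = 1.7492 mm


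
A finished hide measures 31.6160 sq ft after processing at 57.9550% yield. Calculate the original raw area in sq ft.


Formula: raw = finished * 100 / yield
Substituting: raw = 31.6160 * 100 / 57.9550
Result: 54.5527 sq ft


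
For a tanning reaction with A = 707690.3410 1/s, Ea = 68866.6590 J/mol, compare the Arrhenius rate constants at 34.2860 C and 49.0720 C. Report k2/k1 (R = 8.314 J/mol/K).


T1 = 34.2860 + 273.15 = 307.4360 K; T2 = 49.0720 + 273.15 = 322.2220 K
k1 = A * exp(-Ea/(R*T1)) = 707690.3410 * exp(-68866.6590/(8.314*307.4360)) = 1.4083e-06 1/s
k2 = A * exp(-Ea/(R*T2)) = 707690.3410 * exp(-68866.6590/(8.314*322.2220)) = 4.8488e-06 1/s
k2/k1 = 4.8488e-06 / 1.4083e-06 = 3.4430


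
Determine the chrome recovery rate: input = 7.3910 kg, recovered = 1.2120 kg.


Formula: Recovery = recovered / input * 100
Substituting: Recovery = 1.2120 / 7.3910 * 100
Result: 16.3983 %


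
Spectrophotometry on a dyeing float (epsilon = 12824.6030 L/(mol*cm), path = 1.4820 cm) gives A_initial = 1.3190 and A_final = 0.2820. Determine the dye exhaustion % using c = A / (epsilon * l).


c_initial = A_i / (epsilon * l) = 1.3190 / (12824.6030 * 1.4820) = 6.9399e-05 mol/L
c_final = A_f / (epsilon * l) = 0.2820 / (12824.6030 * 1.4820) = 1.4837e-05 mol/L
Exhaustion = (c_initial - c_final) / c_initial * 100 = (6.9399e-05 - 1.4837e-05) / 6.9399e-05 * 100 = 78.6202 %


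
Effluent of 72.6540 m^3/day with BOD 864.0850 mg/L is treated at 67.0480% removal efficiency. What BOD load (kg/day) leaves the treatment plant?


Load_in = volume * conc / 1000 = 72.6540 * 864.0850 / 1000 = 62.7792 kg/day
Removed = Load_in * eff / 100 = 62.7792 * 67.0480 / 100 = 42.0922 kg/day
Load_out = Load_in - Removed = 62.7792 - 42.0922 = 20.6870 kg/day


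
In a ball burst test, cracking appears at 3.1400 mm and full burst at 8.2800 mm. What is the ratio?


Formula: Ratio = crack / burst
Substituting: Ratio = 3.1400 / 8.2800
Result: 0.3792


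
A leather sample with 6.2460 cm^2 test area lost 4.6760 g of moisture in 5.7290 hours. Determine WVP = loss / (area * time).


Formula: WVP = loss / (area * time)
Substituting: WVP = 4.6760 / (6.2460 * 5.7290)
Result: 0.1307 g/(cm^2*hr)


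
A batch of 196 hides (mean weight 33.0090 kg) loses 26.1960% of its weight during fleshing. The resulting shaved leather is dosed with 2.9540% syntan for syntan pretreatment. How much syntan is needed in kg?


Total_raw = N * avg_wt = 196 * 33.0090 = 6469.7640 kg
Substrate = Total_raw * (1 - loss/100) = 6469.7640 * (1 - 26.1960/100) = 4774.9446 kg
Syntan = Substrate * pct / 100 = 4774.9446 * 2.9540 / 100 = 141.0519 kg


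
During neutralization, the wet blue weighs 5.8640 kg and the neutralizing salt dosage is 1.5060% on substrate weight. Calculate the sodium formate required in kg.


Formula: Neutralizer = substrate * pct / 100
Substituting: Neutralizer = 5.8640 * 1.5060 / 100
Result: 0.0883118 kg


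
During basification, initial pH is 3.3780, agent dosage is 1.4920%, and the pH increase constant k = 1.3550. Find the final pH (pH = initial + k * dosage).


Formula: pH_final = pH_initial + k * base_pct
Substituting: pH_final = 3.3780 + 1.3550 * 1.4920
Result: 5.3997


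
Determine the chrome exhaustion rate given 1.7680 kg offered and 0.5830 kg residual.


Formula: Uptake = (offered - residual) / offered * 100
Substituting: Uptake = (1.7680 - 0.5830) / 1.7680 * 100
Result: 67.0249 %


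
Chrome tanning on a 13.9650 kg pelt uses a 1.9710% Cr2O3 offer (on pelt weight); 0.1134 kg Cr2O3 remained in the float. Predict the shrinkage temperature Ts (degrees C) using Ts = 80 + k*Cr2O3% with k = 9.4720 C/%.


Offered = pelt * offer_pct / 100 = 13.9650 * 1.9710 / 100 = 0.2753 kg
Uptake = offered - residual = 0.2753 - 0.1134 = 0.1619 kg
Cr2O3% on pelt = uptake / pelt * 100 = 0.1619 / 13.9650 * 100 = 1.1590 %
Ts = 80 + k * Cr2O3% = 80 + 9.4720 * 1.1590 = 90.9778 C


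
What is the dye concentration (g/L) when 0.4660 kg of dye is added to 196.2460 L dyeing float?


Formula: Conc = dye_mass(kg) / volume(L) * 1000
Substituting: Conc = 0.4660 / 196.2460 * 1000
Result: 2.3746 g/L


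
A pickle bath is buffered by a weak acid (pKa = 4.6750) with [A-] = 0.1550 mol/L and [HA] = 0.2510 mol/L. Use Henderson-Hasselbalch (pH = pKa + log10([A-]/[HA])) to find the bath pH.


ratio = [A-] / [HA] = 0.1550 / 0.2510 = 0.6175
log10(ratio) = -0.2093
pH = pKa + log10(ratio) = 4.6750 - 0.2093 = 4.4657


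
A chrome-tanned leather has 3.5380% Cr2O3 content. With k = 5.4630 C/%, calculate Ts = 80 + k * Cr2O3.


Formula: Ts = 80 + k * Cr2O3
Substituting: Ts = 80 + 5.4630 * 3.5380
Result: 99.3281 C


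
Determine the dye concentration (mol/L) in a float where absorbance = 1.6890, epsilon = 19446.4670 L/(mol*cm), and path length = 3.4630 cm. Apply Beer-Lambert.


Formula: c = A / (epsilon * l)
Substituting: c = 1.6890 / (19446.4670 * 3.4630)
Result: 2.5081e-05 mol/L


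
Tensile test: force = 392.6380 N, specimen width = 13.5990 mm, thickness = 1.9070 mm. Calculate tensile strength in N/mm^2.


Formula: TS = force / (width * thickness)
Substituting: TS = 392.6380 / (13.5990 * 1.9070)
Result: 15.1403 N/mm^2


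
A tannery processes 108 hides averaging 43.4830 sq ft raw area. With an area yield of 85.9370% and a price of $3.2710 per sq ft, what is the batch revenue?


Raw_total = N * avg_area = 108 * 43.4830 = 4696.1640 sq ft
Finished = Raw_total * yield / 100 = 4696.1640 * 85.9370 / 100 = 4035.7425 sq ft
Value = Finished * price = 4035.7425 * 3.2710 = 13200.9136 $


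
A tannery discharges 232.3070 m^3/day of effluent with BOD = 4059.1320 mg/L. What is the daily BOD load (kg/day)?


Formula: BOD_load = volume * conc / 1000
Substituting: BOD_load = 232.3070 * 4059.1320 / 1000
Result: 942.9648 kg/day


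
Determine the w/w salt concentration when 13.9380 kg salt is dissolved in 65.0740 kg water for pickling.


Formula: Conc = salt / (water + salt) * 100
Substituting: Conc = 13.9380 / (65.0740 + 13.9380) * 100
Result: 17.6404 %


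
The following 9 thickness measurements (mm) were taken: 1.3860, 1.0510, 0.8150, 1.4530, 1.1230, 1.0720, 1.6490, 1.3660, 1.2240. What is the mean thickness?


Formula: Average = sum / n
Substituting: Average = 11.1390 / 9
Result: 1.2377 mm


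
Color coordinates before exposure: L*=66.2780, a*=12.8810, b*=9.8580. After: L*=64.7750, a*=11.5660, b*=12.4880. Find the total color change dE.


dL = -1.5030, da = -1.3150, db = 2.6300
dE = sqrt((-1.5030)^2 + (-1.3150)^2 + 2.6300^2) = 3.3023


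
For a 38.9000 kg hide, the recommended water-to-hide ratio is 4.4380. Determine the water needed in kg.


Formula: Water = hide_weight * ratio
Substituting: Water = 38.9000 * 4.4380
Result: 172.6382 kg


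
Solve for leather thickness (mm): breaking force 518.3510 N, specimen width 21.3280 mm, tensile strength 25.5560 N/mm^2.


Formula: t = F / (TS * w)
Substituting: t = 518.3510 / (25.5560 * 21.3280)
Result: 0.9510 mm


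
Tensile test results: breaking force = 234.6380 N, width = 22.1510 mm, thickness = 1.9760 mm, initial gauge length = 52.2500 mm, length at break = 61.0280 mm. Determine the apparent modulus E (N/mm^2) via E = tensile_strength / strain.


TS = F / (w * t) = 234.6380 / (22.1510 * 1.9760) = 5.3607 N/mm^2
strain = (Lf - L0) / L0 = (61.0280 - 52.2500) / 52.2500 = 0.1680
E = TS / strain = 5.3607 / 0.1680 = 31.9087 N/mm^2


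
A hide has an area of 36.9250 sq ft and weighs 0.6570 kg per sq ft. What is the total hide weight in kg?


Formula: Weight = area * weight_per_sqft
Substituting: Weight = 36.9250 * 0.6570
Result: 24.2597 kg


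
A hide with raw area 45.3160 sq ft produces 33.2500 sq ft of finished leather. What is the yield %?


Formula: Yield = finished / raw * 100
Substituting: Yield = 33.2500 / 45.3160 * 100
Result: 73.3736 %


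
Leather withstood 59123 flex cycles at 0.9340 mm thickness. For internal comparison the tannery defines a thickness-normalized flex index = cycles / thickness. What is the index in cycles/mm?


Formula: Index = cycles / thickness
Substituting: Index = 59123 / 0.9340
Result: 63300.8565 cycles/mm


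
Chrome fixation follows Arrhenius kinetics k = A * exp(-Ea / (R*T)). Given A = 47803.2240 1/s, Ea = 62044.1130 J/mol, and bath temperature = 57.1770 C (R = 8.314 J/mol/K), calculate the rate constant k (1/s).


T_K = T_C + 273.15 = 57.1770 + 273.15 = 330.3270 K
exponent = -Ea / (R * T_K) = -62044.1130 / (8.314 * 330.3270) = -22.5916
k = A * exp(exponent) = 47803.2240 * exp(-22.5916) = 7.3801e-06 1/s


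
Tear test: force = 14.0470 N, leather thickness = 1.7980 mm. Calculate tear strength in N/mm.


Formula: Tear strength = force / thickness
Substituting: Tear strength = 14.0470 / 1.7980
Result: 7.8126 N/mm


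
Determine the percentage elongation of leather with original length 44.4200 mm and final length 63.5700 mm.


Formula: Elongation = (Lf - L0) / L0 * 100
Substituting: Elongation = (63.5700 - 44.4200) / 44.4200 * 100
Result: 43.1112 %


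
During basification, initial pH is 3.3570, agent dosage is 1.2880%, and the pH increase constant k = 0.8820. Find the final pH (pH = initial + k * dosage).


Formula: pH_final = pH_initial + k * base_pct
Substituting: pH_final = 3.3570 + 0.8820 * 1.2880
Result: 4.4930


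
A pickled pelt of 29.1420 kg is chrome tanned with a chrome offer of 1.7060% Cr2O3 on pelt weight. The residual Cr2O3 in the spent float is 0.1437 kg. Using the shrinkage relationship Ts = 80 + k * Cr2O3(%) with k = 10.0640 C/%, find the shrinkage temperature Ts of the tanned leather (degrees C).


Offered = pelt * offer_pct / 100 = 29.1420 * 1.7060 / 100 = 0.4972 kg
Uptake = offered - residual = 0.4972 - 0.1437 = 0.3535 kg
Cr2O3% on pelt = uptake / pelt * 100 = 0.3535 / 29.1420 * 100 = 1.2129 %
Ts = 80 + k * Cr2O3% = 80 + 10.0640 * 1.2129 = 92.2066 C


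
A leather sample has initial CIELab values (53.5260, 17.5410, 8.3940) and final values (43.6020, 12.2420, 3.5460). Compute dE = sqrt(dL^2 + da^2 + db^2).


dL = -9.9240, da = -5.2990, db = -4.8480
dE = sqrt((-9.9240)^2 + (-5.2990)^2 + (-4.8480)^2) = 12.2502


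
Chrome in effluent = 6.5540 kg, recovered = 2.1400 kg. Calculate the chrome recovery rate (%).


Formula: Recovery = recovered / input * 100
Substituting: Recovery = 2.1400 / 6.5540 * 100
Result: 32.6518 %


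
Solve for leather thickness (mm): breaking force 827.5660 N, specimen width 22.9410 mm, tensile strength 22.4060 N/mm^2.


Formula: t = F / (TS * w)
Substituting: t = 827.5660 / (22.4060 * 22.9410)
Result: 1.6100 mm


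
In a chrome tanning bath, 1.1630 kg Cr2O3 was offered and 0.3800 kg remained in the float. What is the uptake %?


Formula: Uptake = (offered - residual) / offered * 100
Substituting: Uptake = (1.1630 - 0.3800) / 1.1630 * 100
Result: 67.3259 %


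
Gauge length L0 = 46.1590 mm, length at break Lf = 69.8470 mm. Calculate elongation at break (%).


Formula: Elongation = (Lf - L0) / L0 * 100
Substituting: Elongation = (69.8470 - 46.1590) / 46.1590 * 100
Result: 51.3183 %


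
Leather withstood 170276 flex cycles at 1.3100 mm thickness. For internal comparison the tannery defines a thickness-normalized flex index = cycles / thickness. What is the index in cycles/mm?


Formula: Index = cycles / thickness
Substituting: Index = 170276 / 1.3100
Result: 129981.6794 cycles/mm


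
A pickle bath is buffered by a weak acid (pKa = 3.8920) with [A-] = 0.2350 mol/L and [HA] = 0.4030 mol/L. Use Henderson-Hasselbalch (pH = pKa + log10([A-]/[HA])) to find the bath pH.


ratio = [A-] / [HA] = 0.2350 / 0.4030 = 0.5831
log10(ratio) = -0.2342
pH = pKa + log10(ratio) = 3.8920 - 0.2342 = 3.6578


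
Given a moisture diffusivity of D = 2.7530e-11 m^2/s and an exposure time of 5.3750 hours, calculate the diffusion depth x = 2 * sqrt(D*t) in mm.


t = 5.3750 hr * 3600 = 19350.0000 s
D * t = 2.7530e-11 * 19350.0000 = 5.3271e-07
x = 2 * sqrt(D*t) = 2 * sqrt(5.3271e-07) = 0.00145973 m = 1.4597 mm


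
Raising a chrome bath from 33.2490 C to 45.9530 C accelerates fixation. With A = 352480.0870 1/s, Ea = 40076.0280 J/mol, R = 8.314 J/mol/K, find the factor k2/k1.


T1 = 33.2490 + 273.15 = 306.3990 K; T2 = 45.9530 + 273.15 = 319.1030 K
k1 = A * exp(-Ea/(R*T1)) = 352480.0870 * exp(-40076.0280/(8.314*306.3990)) = 0.0518514 1/s
k2 = A * exp(-Ea/(R*T2)) = 352480.0870 * exp(-40076.0280/(8.314*319.1030)) = 0.0969993 1/s
k2/k1 = 0.0969993 / 0.0518514 = 1.8707


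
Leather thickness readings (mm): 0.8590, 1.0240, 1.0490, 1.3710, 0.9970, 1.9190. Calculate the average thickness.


Formula: Average = sum / n
Substituting: Average = 7.2190 / 6
Result: 1.2032 mm


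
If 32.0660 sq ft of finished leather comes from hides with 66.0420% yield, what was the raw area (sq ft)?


Formula: raw = finished * 100 / yield
Substituting: raw = 32.0660 * 100 / 66.0420
Result: 48.5540 sq ft


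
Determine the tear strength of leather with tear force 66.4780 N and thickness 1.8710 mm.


Formula: Tear strength = force / thickness
Substituting: Tear strength = 66.4780 / 1.8710
Result: 35.5307 N/mm


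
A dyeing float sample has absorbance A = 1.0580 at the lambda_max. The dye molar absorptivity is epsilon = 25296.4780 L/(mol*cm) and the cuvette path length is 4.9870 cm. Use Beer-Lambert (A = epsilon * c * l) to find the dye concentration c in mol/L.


Formula: c = A / (epsilon * l)
Substituting: c = 1.0580 / (25296.4780 * 4.9870)
Result: 8.3866e-06 mol/L


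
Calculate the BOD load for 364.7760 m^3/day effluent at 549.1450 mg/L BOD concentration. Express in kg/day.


Formula: BOD_load = volume * conc / 1000
Substituting: BOD_load = 364.7760 * 549.1450 / 1000
Result: 200.3149 kg/day


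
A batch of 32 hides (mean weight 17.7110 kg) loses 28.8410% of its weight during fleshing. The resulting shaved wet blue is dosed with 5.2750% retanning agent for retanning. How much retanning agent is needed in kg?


Total_raw = N * avg_wt = 32 * 17.7110 = 566.7520 kg
Substrate = Total_raw * (1 - loss/100) = 566.7520 * (1 - 28.8410/100) = 403.2951 kg
Retan = Substrate * pct / 100 = 403.2951 * 5.2750 / 100 = 21.2738 kg


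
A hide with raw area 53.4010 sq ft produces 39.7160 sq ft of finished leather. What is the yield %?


Formula: Yield = finished / raw * 100
Substituting: Yield = 39.7160 / 53.4010 * 100
Result: 74.3731 %


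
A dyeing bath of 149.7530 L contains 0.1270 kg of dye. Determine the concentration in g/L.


Formula: Conc = dye_mass(kg) / volume(L) * 1000
Substituting: Conc = 0.1270 / 149.7530 * 1000
Result: 0.8481 g/L


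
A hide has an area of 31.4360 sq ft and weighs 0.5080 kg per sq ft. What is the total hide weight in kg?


Formula: Weight = area * weight_per_sqft
Substituting: Weight = 31.4360 * 0.5080
Result: 15.9695 kg


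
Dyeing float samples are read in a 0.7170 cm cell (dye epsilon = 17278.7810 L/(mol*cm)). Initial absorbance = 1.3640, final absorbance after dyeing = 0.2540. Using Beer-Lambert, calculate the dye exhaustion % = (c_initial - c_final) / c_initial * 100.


c_initial = A_i / (epsilon * l) = 1.3640 / (17278.7810 * 0.7170) = 1.1010e-04 mol/L
c_final = A_f / (epsilon * l) = 0.2540 / (17278.7810 * 0.7170) = 2.0502e-05 mol/L
Exhaustion = (c_initial - c_final) / c_initial * 100 = (1.1010e-04 - 2.0502e-05) / 1.1010e-04 * 100 = 81.3783 %


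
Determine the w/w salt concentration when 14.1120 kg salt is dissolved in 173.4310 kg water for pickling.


Formula: Conc = salt / (water + salt) * 100
Substituting: Conc = 14.1120 / (173.4310 + 14.1120) * 100
Result: 7.5247 %


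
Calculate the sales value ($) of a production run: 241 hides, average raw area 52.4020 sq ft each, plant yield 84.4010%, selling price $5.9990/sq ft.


Raw_total = N * avg_area = 241 * 52.4020 = 12628.8820 sq ft
Finished = Raw_total * yield / 100 = 12628.8820 * 84.4010 / 100 = 10658.9027 sq ft
Value = Finished * price = 10658.9027 * 5.9990 = 63942.7573 $


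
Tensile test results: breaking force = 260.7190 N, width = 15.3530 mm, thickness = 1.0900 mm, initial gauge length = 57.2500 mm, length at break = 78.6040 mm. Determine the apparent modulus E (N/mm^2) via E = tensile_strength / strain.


TS = F / (w * t) = 260.7190 / (15.3530 * 1.0900) = 15.5795 N/mm^2
strain = (Lf - L0) / L0 = (78.6040 - 57.2500) / 57.2500 = 0.3730
E = TS / strain = 15.5795 / 0.3730 = 41.7685 N/mm^2


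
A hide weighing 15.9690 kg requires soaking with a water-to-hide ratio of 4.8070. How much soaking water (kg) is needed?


Formula: Water = hide_weight * ratio
Substituting: Water = 15.9690 * 4.8070
Result: 76.7630 kg


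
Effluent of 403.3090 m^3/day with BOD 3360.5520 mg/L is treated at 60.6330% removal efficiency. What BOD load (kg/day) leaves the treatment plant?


Load_in = volume * conc / 1000 = 403.3090 * 3360.5520 / 1000 = 1355.3409 kg/day
Removed = Load_in * eff / 100 = 1355.3409 * 60.6330 / 100 = 821.7838 kg/day
Load_out = Load_in - Removed = 1355.3409 - 821.7838 = 533.5570 kg/day


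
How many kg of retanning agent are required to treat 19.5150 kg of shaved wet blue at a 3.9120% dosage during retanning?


Formula: Retan = substrate * pct / 100
Substituting: Retan = 19.5150 * 3.9120 / 100
Result: 0.7634 kg


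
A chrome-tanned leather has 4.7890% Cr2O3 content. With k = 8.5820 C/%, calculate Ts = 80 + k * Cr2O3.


Formula: Ts = 80 + k * Cr2O3
Substituting: Ts = 80 + 8.5820 * 4.7890
Result: 121.0992 C


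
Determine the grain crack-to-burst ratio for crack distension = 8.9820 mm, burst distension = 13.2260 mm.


Formula: Ratio = crack / burst
Substituting: Ratio = 8.9820 / 13.2260
Result: 0.6791


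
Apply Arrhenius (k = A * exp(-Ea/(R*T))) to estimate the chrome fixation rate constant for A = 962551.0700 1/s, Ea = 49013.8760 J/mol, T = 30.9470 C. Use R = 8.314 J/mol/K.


T_K = T_C + 273.15 = 30.9470 + 273.15 = 304.0970 K
exponent = -Ea / (R * T_K) = -49013.8760 / (8.314 * 304.0970) = -19.3864
k = A * exp(exponent) = 962551.0700 * exp(-19.3864) = 0.00366457 1/s


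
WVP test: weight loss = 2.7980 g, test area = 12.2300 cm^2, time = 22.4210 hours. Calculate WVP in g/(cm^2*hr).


Formula: WVP = loss / (area * time)
Substituting: WVP = 2.7980 / (12.2300 * 22.4210)
Result: 0.0102039 g/(cm^2*hr)


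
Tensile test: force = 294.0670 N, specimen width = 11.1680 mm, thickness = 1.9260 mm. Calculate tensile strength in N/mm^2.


Formula: TS = force / (width * thickness)
Substituting: TS = 294.0670 / (11.1680 * 1.9260)
Result: 13.6715 N/mm^2


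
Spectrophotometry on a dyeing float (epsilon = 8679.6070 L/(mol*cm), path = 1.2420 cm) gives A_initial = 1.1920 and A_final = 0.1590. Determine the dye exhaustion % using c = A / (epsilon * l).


c_initial = A_i / (epsilon * l) = 1.1920 / (8679.6070 * 1.2420) = 1.1057e-04 mol/L
c_final = A_f / (epsilon * l) = 0.1590 / (8679.6070 * 1.2420) = 1.4749e-05 mol/L
Exhaustion = (c_initial - c_final) / c_initial * 100 = (1.1057e-04 - 1.4749e-05) / 1.1057e-04 * 100 = 86.6611 %


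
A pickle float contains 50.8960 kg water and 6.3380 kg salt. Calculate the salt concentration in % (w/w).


Formula: Conc = salt / (water + salt) * 100
Substituting: Conc = 6.3380 / (50.8960 + 6.3380) * 100
Result: 11.0738 %


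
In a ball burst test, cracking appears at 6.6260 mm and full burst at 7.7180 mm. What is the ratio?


Formula: Ratio = crack / burst
Substituting: Ratio = 6.6260 / 7.7180
Result: 0.8585


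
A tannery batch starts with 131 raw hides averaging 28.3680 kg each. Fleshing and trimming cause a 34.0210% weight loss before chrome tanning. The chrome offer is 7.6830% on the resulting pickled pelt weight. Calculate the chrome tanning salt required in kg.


Total_raw = N * avg_wt = 131 * 28.3680 = 3716.2080 kg
Substrate = Total_raw * (1 - loss/100) = 3716.2080 * (1 - 34.0210/100) = 2451.9169 kg
Chrome = Substrate * pct / 100 = 2451.9169 * 7.6830 / 100 = 188.3808 kg


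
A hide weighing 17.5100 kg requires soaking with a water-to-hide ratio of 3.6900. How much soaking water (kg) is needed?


Formula: Water = hide_weight * ratio
Substituting: Water = 17.5100 * 3.6900
Result: 64.6119 kg


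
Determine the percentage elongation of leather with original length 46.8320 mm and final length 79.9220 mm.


Formula: Elongation = (Lf - L0) / L0 * 100
Substituting: Elongation = (79.9220 - 46.8320) / 46.8320 * 100
Result: 70.6568 %


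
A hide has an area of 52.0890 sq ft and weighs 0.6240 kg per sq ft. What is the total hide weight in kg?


Formula: Weight = area * weight_per_sqft
Substituting: Weight = 52.0890 * 0.6240
Result: 32.5035 kg


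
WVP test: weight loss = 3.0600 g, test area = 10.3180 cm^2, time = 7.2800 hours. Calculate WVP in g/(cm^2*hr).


Formula: WVP = loss / (area * time)
Substituting: WVP = 3.0600 / (10.3180 * 7.2800)
Result: 0.0407375 g/(cm^2*hr)


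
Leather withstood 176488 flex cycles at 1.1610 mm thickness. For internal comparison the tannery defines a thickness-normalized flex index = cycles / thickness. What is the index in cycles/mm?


Formula: Index = cycles / thickness
Substituting: Index = 176488 / 1.1610
Result: 152013.7812 cycles/mm


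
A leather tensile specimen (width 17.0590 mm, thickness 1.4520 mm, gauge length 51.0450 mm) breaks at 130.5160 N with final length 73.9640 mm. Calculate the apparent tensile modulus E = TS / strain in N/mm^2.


TS = F / (w * t) = 130.5160 / (17.0590 * 1.4520) = 5.2692 N/mm^2
strain = (Lf - L0) / L0 = (73.9640 - 51.0450) / 51.0450 = 0.4490
E = TS / strain = 5.2692 / 0.4490 = 11.7355 N/mm^2


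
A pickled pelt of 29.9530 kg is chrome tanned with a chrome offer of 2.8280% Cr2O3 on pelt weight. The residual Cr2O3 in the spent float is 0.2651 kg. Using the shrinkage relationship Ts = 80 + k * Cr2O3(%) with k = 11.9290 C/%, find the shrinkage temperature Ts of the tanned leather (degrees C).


Offered = pelt * offer_pct / 100 = 29.9530 * 2.8280 / 100 = 0.8471 kg
Uptake = offered - residual = 0.8471 - 0.2651 = 0.5820 kg
Cr2O3% on pelt = uptake / pelt * 100 = 0.5820 / 29.9530 * 100 = 1.9429 %
Ts = 80 + k * Cr2O3% = 80 + 11.9290 * 1.9429 = 103.1774 C


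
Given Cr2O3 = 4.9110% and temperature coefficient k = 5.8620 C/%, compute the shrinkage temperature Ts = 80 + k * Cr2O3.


Formula: Ts = 80 + k * Cr2O3
Substituting: Ts = 80 + 5.8620 * 4.9110
Result: 108.7883 C


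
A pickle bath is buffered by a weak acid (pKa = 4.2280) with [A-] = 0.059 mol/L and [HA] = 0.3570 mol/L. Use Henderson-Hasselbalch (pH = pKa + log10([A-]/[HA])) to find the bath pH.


ratio = [A-] / [HA] = 0.059 / 0.3570 = 0.1653
log10(ratio) = -0.7818
pH = pKa + log10(ratio) = 4.2280 - 0.7818 = 3.4462


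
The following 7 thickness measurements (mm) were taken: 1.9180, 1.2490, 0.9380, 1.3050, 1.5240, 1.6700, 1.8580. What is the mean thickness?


Formula: Average = sum / n
Substituting: Average = 10.4620 / 7
Result: 1.4946 mm


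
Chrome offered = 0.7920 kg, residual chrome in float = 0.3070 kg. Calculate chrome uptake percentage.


Formula: Uptake = (offered - residual) / offered * 100
Substituting: Uptake = (0.7920 - 0.3070) / 0.7920 * 100
Result: 61.2374 %


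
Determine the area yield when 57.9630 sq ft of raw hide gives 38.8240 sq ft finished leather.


Formula: Yield = finished / raw * 100
Substituting: Yield = 38.8240 / 57.9630 * 100
Result: 66.9807 %


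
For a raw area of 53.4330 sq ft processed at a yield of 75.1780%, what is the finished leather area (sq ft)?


Formula: finished = raw * yield / 100
Substituting: finished = 53.4330 * 75.1780 / 100
Result: 40.1699 sq ft


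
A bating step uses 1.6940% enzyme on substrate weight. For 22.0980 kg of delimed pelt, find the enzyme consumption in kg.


Formula: Enzyme = substrate * pct / 100
Substituting: Enzyme = 22.0980 * 1.6940 / 100
Result: 0.3743 kg


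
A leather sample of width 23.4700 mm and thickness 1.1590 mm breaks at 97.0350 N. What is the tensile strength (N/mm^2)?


Formula: TS = force / (width * thickness)
Substituting: TS = 97.0350 / (23.4700 * 1.1590)
Result: 3.5672 N/mm^2


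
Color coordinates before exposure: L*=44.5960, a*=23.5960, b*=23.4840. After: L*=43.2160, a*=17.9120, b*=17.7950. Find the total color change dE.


dL = -1.3800, da = -5.6840, db = -5.6890
dE = sqrt((-1.3800)^2 + (-5.6840)^2 + (-5.6890)^2) = 8.1595


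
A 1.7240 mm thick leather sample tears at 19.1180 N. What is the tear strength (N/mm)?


Formula: Tear strength = force / thickness
Substituting: Tear strength = 19.1180 / 1.7240
Result: 11.0893 N/mm


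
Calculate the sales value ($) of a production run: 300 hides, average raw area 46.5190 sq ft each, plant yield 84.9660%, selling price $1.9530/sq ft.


Raw_total = N * avg_area = 300 * 46.5190 = 13955.7000 sq ft
Finished = Raw_total * yield / 100 = 13955.7000 * 84.9660 / 100 = 11857.6001 sq ft
Value = Finished * price = 11857.6001 * 1.9530 = 23157.8929 $


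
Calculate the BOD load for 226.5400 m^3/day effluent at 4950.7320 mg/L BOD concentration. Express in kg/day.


Formula: BOD_load = volume * conc / 1000
Substituting: BOD_load = 226.5400 * 4950.7320 / 1000
Result: 1121.5388 kg/day


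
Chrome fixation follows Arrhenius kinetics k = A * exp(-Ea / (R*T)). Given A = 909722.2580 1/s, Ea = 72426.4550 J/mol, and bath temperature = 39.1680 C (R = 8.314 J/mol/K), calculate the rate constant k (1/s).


T_K = T_C + 273.15 = 39.1680 + 273.15 = 312.3180 K
exponent = -Ea / (R * T_K) = -72426.4550 / (8.314 * 312.3180) = -27.8927
k = A * exp(exponent) = 909722.2580 * exp(-27.8927) = 7.0028e-07 1/s


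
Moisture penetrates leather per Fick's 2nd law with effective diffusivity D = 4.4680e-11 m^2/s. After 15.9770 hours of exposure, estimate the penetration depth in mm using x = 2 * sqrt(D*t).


t = 15.9770 hr * 3600 = 57517.2000 s
D * t = 4.4680e-11 * 57517.2000 = 2.5699e-06
x = 2 * sqrt(D*t) = 2 * sqrt(2.5699e-06) = 0.00320616 m = 3.2062 mm


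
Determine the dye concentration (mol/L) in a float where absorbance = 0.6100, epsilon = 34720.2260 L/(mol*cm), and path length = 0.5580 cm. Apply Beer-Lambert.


Formula: c = A / (epsilon * l)
Substituting: c = 0.6100 / (34720.2260 * 0.5580)
Result: 3.1486e-05 mol/L
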